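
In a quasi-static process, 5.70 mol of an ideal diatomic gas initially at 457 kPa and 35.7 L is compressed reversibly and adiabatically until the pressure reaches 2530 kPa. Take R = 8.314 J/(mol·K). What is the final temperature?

T₁ = P₁V₁/(nR) = 457×35.7/(5.70×8.314) = 344 K.
Adiabatic: T₂/T₁ = (P₂/P₁)^((γ−1)/γ) ⇒ T₂ = 344×(5.54)^0.286 = 561 K; V₂ = 10.5 L.

561 K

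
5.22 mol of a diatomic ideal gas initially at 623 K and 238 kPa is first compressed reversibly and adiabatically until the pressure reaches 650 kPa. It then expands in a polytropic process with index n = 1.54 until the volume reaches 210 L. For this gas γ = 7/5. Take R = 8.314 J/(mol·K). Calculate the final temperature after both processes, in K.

404 K

V₁ = nRT₁/P₁ = 5.22×8.314×623/238 = 114 L.
Step 1 — Adiabatic: T₂/T₁ = (P₂/P₁)^((γ−1)/γ) ⇒ T₂ = 623×(2.73)^0.286 = 830 K; V₂ = 55.4 L.
ΔU = nCvΔT = 5.22×20.8×(830−623) = 22500 J.
Q = 0 for an adiabatic process, so W = −ΔU = -22500 J.
State after step 1: P = 650 kPa, V = 55.4 L, T = 830 K.
Step 2 — Polytropic n=1.54: T₂ = T₁(V₁/V₂)^(n−1) = 830×(0.264)^0.54 = 404 K; P₂ = P₁(V₁/V₂)^n = 83.6 kPa.
W = (P₁V₁−P₂V₂)/(n−1) = (650×55.4−83.6×210)/0.54 = 34200 J.
ΔU = nCvΔT = 5.22×20.8×(404−830) = -46200 J.
Q = ΔU + W = -12000 J.
Net over both steps: W = 11700 J, Q = -12000 J, ΔU = -23700 J.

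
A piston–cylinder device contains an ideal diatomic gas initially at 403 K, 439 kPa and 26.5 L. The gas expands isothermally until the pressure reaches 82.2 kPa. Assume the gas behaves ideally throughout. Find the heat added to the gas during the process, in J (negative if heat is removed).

n = P₁V₁/(RT₁) = 439×26.5/(8.314×403) = 3.47 mol.
Isothermal: T stays 403 K; PV = const ⇒ V₂ = 142 L, P₂ = 82.2 kPa.
ΔU = 0 (ideal gas, T constant).
W = nRT ln(V₂/V₁) = 3.47×8.314×403×ln(5.34) = 19500 J.
Q = ΔU + W = 19500 J.

19500 J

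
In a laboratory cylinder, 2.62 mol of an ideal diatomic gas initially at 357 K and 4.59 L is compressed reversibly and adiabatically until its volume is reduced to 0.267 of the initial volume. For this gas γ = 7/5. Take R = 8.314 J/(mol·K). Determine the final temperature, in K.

P₁ = nRT₁/V₁ = 2.62×8.314×357/4.59 = 1690 kPa.
Adiabatic: TV^(γ−1) = const ⇒ T₂ = 357×(3.75)^0.400 = 605 K; PV^γ = const ⇒ P₂ = 10800 kPa.

605 K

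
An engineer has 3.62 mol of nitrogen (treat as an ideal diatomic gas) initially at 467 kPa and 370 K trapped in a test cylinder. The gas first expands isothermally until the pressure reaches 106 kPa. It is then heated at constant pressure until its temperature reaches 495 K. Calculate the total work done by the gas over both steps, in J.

V₁ = nRT₁/P₁ = 3.62×8.314×370/467 = 23.8 L.
Step 1 — Isothermal: T stays 370 K; PV = const ⇒ V₂ = 105 L, P₂ = 106 kPa.
ΔU = 0 (ideal gas, T constant).
W = nRT ln(V₂/V₁) = 3.62×8.314×370×ln(4.41) = 16500 J.
Q = ΔU + W = 16500 J.
State after step 1: P = 106 kPa, V = 105 L, T = 370 K.
Step 2 — Isobaric: P stays 106 kPa; V/T = const ⇒ T₂ = 495 K, V₂ = 141 L.
W = PΔV = 106×(141−105) kPa·L = 3760 J.
ΔU = nCvΔT = 3.62×20.8×(495−370) = 9410 J.
Q = ΔU + W = nCpΔT = 13200 J.
Net over both steps: W = 20300 J, Q = 29700 J, ΔU = 9410 J.

20300 J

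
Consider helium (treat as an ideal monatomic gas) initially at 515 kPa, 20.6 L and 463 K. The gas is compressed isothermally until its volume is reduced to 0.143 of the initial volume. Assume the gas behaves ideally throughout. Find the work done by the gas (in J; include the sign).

-20600 J

n = P₁V₁/(RT₁) = 515×20.6/(8.314×463) = 2.76 mol.
Isothermal: T stays 463 K; PV = const ⇒ V₂ = 2.95 L, P₂ = 3600 kPa.
W = nRT ln(V₂/V₁) = 2.76×8.314×463×ln(0.143) = -20600 J.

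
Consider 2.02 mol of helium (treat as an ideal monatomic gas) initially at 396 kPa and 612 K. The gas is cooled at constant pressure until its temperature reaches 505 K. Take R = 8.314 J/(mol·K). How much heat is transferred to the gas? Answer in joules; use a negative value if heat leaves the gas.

-4490 J

V₁ = nRT₁/P₁ = 2.02×8.314×612/396 = 26.0 L.
Isobaric: P stays 396 kPa; V/T = const ⇒ T₂ = 505 K, V₂ = 21.4 L.
W = PΔV = 396×(21.4−26.0) kPa·L = -1800 J.
ΔU = nCvΔT = 2.02×12.5×(505−612) = -2700 J.
Q = ΔU + W = nCpΔT = -4490 J.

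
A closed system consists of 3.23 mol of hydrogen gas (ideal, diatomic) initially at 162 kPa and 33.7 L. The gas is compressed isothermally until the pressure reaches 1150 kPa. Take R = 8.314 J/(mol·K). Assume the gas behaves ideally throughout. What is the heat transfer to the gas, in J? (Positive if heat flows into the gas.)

-10700 J

T₁ = P₁V₁/(nR) = 162×33.7/(3.23×8.314) = 203 K.
Isothermal: T stays 203 K; PV = const ⇒ V₂ = 4.75 L, P₂ = 1150 kPa.
ΔU = 0 (ideal gas, T constant).
W = nRT ln(V₂/V₁) = 3.23×8.314×203×ln(0.141) = -10700 J.
Q = ΔU + W = -10700 J.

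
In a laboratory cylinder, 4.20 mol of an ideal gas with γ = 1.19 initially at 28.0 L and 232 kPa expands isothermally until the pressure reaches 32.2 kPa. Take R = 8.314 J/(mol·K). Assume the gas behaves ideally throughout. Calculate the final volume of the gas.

202 L

T₁ = P₁V₁/(nR) = 232×28.0/(4.20×8.314) = 186 K.
Isothermal: T stays 186 K; PV = const ⇒ V₂ = 202 L, P₂ = 32.2 kPa.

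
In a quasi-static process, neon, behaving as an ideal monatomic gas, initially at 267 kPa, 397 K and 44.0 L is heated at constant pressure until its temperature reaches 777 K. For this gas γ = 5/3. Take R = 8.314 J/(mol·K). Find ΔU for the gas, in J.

n = P₁V₁/(RT₁) = 267×44.0/(8.314×397) = 3.56 mol.
Isobaric: P stays 267 kPa; V/T = const ⇒ T₂ = 777 K, V₂ = 86.1 L.
For an ideal gas ΔU = nCvΔT with Cv = (3/2)R = 12.5 J/(mol·K).
ΔU = 3.56×12.5×(777−397) = 16900 J.

16900 J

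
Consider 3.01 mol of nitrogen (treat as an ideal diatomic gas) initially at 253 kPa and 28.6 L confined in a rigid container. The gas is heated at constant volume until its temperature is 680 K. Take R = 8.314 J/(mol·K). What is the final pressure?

595 kPa

T₁ = P₁V₁/(nR) = 253×28.6/(3.01×8.314) = 289 K.
Isochoric: V stays 28.6 L; P/T = const ⇒ T₂ = 680 K, P₂ = 595 kPa.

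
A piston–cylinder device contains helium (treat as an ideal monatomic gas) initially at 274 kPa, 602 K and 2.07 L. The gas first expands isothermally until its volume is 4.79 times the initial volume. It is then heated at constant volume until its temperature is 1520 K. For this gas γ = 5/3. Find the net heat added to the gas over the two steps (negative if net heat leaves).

n = P₁V₁/(RT₁) = 274×2.07/(8.314×602) = 0.113 mol.
Step 1 — Isothermal: T stays 602 K; PV = const ⇒ V₂ = 9.92 L, P₂ = 57.2 kPa.
ΔU = 0 (ideal gas, T constant).
W = nRT ln(V₂/V₁) = 0.113×8.314×602×ln(4.79) = 889 J.
Q = ΔU + W = 889 J.
State after step 1: P = 57.2 kPa, V = 9.92 L, T = 602 K.
Step 2 — Isochoric: V stays 9.92 L; P/T = const ⇒ T₂ = 1520 K, P₂ = 144 kPa.
W = 0 (no volume change).
ΔU = nCvΔT = 0.113×12.5×(1520−602) = 1300 J.
Q = ΔU = 1300 J.
Net over both steps: W = 889 J, Q = 2190 J, ΔU = 1300 J.

2190 J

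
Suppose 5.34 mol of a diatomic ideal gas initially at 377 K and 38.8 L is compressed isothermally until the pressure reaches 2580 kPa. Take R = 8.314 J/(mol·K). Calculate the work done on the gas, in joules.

P₁ = nRT₁/V₁ = 5.34×8.314×377/38.8 = 431 kPa.
Isothermal: T stays 377 K; PV = const ⇒ V₂ = 6.49 L, P₂ = 2580 kPa.
W = nRT ln(V₂/V₁) = 5.34×8.314×377×ln(0.167) = -29900 J.
Work done on the gas = −W_by = 29900 J.

29900 J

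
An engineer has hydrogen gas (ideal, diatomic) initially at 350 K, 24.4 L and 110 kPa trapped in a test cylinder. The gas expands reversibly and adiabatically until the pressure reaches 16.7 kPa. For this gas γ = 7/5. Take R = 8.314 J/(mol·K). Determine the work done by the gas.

n = P₁V₁/(RT₁) = 110×24.4/(8.314×350) = 0.922 mol.
Adiabatic: T₂/T₁ = (P₂/P₁)^((γ−1)/γ) ⇒ T₂ = 350×(0.152)^0.286 = 204 K; V₂ = 93.8 L.
ΔU = nCvΔT = 0.922×20.8×(204−350) = -2790 J.
Q = 0 for an adiabatic process, so W = −ΔU = 2790 J.

2790 J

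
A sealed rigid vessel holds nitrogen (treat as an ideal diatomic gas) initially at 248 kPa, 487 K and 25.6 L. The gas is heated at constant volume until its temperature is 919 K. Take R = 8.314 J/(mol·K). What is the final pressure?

468 kPa

Isochoric: V stays 25.6 L; P/T = const ⇒ T₂ = 919 K, P₂ = 468 kPa.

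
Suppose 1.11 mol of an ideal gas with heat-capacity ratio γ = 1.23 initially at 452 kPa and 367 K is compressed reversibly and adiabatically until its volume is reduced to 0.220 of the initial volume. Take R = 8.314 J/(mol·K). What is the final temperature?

520 K

V₁ = nRT₁/P₁ = 1.11×8.314×367/452 = 7.49 L.
Adiabatic: TV^(γ−1) = const ⇒ T₂ = 367×(4.55)^0.230 = 520 K; PV^γ = const ⇒ P₂ = 2910 kPa.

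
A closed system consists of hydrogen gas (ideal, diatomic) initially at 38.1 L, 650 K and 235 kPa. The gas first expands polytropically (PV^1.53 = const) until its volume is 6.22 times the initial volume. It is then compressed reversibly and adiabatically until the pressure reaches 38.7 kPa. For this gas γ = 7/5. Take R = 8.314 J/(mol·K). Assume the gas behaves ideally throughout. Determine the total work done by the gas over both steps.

7690 J

n = P₁V₁/(RT₁) = 235×38.1/(8.314×650) = 1.66 mol.
Step 1 — Polytropic n=1.53: T₂ = T₁(V₁/V₂)^(n−1) = 650×(0.161)^0.53 = 247 K; P₂ = P₁(V₁/V₂)^n = 14.3 kPa.
W = (P₁V₁−P₂V₂)/(n−1) = (235×38.1−14.3×237)/0.53 = 10500 J.
ΔU = nCvΔT = 1.66×20.8×(247−650) = -13900 J.
Q = ΔU + W = -3410 J.
State after step 1: P = 14.3 kPa, V = 237 L, T = 247 K.
Step 2 — Adiabatic: T₂/T₁ = (P₂/P₁)^((γ−1)/γ) ⇒ T₂ = 247×(2.70)^0.286 = 328 K; V₂ = 117 L.
ΔU = nCvΔT = 1.66×20.8×(328−247) = 2790 J.
Q = 0 for an adiabatic process, so W = −ΔU = -2790 J.
Net over both steps: W = 7690 J, Q = -3410 J, ΔU = -11100 J.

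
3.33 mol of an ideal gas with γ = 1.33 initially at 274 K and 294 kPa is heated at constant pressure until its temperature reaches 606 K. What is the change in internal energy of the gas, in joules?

27900 J

V₁ = nRT₁/P₁ = 3.33×8.314×274/294 = 25.8 L.
Isobaric: P stays 294 kPa; V/T = const ⇒ T₂ = 606 K, V₂ = 57.1 L.
For an ideal gas ΔU = nCvΔT with Cv = R/(γ−1) = 25.2 J/(mol·K).
ΔU = 3.33×25.2×(606−274) = 27900 J.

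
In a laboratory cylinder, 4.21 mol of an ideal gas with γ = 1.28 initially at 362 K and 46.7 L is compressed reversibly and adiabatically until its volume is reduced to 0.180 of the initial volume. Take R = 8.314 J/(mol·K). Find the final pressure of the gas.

P₁ = nRT₁/V₁ = 4.21×8.314×362/46.7 = 271 kPa.
Adiabatic: TV^(γ−1) = const ⇒ T₂ = 362×(5.56)^0.280 = 585 K; PV^γ = const ⇒ P₂ = 2440 kPa.

2440 kPa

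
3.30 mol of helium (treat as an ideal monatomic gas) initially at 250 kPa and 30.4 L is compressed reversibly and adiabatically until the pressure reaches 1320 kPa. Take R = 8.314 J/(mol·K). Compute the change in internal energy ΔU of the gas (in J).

10800 J

T₁ = P₁V₁/(nR) = 250×30.4/(3.30×8.314) = 277 K.
Adiabatic: T₂/T₁ = (P₂/P₁)^((γ−1)/γ) ⇒ T₂ = 277×(5.28)^0.400 = 539 K; V₂ = 11.2 L.
For an ideal gas ΔU = nCvΔT with Cv = (3/2)R = 12.5 J/(mol·K).
ΔU = 3.30×12.5×(539−277) = 10800 J.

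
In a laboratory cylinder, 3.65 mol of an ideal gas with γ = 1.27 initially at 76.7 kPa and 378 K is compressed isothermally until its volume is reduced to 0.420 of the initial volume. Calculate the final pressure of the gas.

183 kPa

V₁ = nRT₁/P₁ = 3.65×8.314×378/76.7 = 150 L.
Isothermal: T stays 378 K; PV = const ⇒ V₂ = 62.8 L, P₂ = 183 kPa.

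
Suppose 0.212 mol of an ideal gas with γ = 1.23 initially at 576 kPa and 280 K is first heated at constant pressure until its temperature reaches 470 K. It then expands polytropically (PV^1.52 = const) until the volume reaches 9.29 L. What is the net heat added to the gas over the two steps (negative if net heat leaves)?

V₁ = nRT₁/P₁ = 0.212×8.314×280/576 = 0.857 L.
Step 1 — Isobaric: P stays 576 kPa; V/T = const ⇒ T₂ = 470 K, V₂ = 1.44 L.
W = PΔV = 576×(1.44−0.857) kPa·L = 335 J.
ΔU = nCvΔT = 0.212×36.1×(470−280) = 1460 J.
Q = ΔU + W = nCpΔT = 1790 J.
State after step 1: P = 576 kPa, V = 1.44 L, T = 470 K.
Step 2 — Polytropic n=1.52: T₂ = T₁(V₁/V₂)^(n−1) = 470×(0.155)^0.52 = 178 K; P₂ = P₁(V₁/V₂)^n = 33.8 kPa.
W = (P₁V₁−P₂V₂)/(n−1) = (576×1.44−33.8×9.29)/0.52 = 989 J.
ΔU = nCvΔT = 0.212×36.1×(178−470) = -2240 J.
Q = ΔU + W = -1250 J.
Net over both steps: W = 1320 J, Q = 544 J, ΔU = -780 J.

544 J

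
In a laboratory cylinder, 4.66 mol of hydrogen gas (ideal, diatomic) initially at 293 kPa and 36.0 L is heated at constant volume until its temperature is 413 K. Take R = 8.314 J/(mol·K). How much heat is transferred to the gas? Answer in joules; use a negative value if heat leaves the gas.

13600 J

T₁ = P₁V₁/(nR) = 293×36.0/(4.66×8.314) = 272 K.
Isochoric: V stays 36.0 L; P/T = const ⇒ T₂ = 413 K, P₂ = 444 kPa.
W = 0 (no volume change).
ΔU = nCvΔT = 4.66×20.8×(413−272) = 13600 J.
Q = ΔU = 13600 J.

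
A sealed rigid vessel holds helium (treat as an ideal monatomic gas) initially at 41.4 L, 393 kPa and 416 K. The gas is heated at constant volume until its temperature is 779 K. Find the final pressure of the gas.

Isochoric: V stays 41.4 L; P/T = const ⇒ T₂ = 779 K, P₂ = 736 kPa.

736 kPa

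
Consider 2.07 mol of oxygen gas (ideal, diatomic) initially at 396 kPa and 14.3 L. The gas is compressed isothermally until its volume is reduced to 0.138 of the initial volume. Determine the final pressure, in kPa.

2870 kPa

T₁ = P₁V₁/(nR) = 396×14.3/(2.07×8.314) = 329 K.
Isothermal: T stays 329 K; PV = const ⇒ V₂ = 1.97 L, P₂ = 2870 kPa.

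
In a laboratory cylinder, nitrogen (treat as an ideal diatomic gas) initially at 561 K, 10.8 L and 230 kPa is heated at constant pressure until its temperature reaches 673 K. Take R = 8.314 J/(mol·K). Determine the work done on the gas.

-496 J

n = P₁V₁/(RT₁) = 230×10.8/(8.314×561) = 0.533 mol.
Isobaric: P stays 230 kPa; V/T = const ⇒ T₂ = 673 K, V₂ = 13.0 L.
W = PΔV = 230×(13.0−10.8) kPa·L = 496 J.
Work done on the gas = −W_by = -496 J.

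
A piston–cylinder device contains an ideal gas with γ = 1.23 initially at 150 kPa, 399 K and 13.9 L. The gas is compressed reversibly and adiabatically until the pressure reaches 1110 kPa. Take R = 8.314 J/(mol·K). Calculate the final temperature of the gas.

Adiabatic: T₂/T₁ = (P₂/P₁)^((γ−1)/γ) ⇒ T₂ = 399×(7.40)^0.187 = 580 K; V₂ = 2.73 L.

580 K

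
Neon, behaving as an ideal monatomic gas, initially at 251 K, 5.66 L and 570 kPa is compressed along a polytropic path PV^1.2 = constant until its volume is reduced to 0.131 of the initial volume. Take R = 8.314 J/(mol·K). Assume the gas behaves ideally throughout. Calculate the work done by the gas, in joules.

n = P₁V₁/(RT₁) = 570×5.66/(8.314×251) = 1.55 mol.
Polytropic n=1.2: T₂ = T₁(V₁/V₂)^(n−1) = 251×(7.63)^0.20 = 377 K; P₂ = P₁(V₁/V₂)^n = 6530 kPa.
W = (P₁V₁−P₂V₂)/(n−1) = (570×5.66−6530×0.741)/0.20 = -8090 J.

-8090 J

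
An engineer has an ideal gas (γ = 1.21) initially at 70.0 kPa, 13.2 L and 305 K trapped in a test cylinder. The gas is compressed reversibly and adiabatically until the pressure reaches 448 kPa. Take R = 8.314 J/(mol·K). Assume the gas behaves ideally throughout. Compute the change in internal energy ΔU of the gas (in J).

1670 J

n = P₁V₁/(RT₁) = 70.0×13.2/(8.314×305) = 0.364 mol.
Adiabatic: T₂/T₁ = (P₂/P₁)^((γ−1)/γ) ⇒ T₂ = 305×(6.40)^0.174 = 421 K; V₂ = 2.85 L.
For an ideal gas ΔU = nCvΔT with Cv = R/(γ−1) = 39.6 J/(mol·K).
ΔU = 0.364×39.6×(421−305) = 1670 J.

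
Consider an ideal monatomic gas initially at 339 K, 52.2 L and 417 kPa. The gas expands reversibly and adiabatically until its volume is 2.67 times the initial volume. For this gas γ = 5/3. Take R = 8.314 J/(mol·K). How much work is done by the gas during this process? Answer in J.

15700 J

n = P₁V₁/(RT₁) = 417×52.2/(8.314×339) = 7.72 mol.
Adiabatic: TV^(γ−1) = const ⇒ T₂ = 339×(0.375)^0.667 = 176 K; PV^γ = const ⇒ P₂ = 81.1 kPa.
ΔU = nCvΔT = 7.72×12.5×(176−339) = -15700 J.
Q = 0 for an adiabatic process, so W = −ΔU = 15700 J.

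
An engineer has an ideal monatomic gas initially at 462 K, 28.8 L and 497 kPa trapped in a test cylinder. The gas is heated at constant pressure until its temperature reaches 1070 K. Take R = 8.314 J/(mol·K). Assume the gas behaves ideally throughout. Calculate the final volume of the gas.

Isobaric: P stays 497 kPa; V/T = const ⇒ T₂ = 1070 K, V₂ = 66.7 L.

66.7 L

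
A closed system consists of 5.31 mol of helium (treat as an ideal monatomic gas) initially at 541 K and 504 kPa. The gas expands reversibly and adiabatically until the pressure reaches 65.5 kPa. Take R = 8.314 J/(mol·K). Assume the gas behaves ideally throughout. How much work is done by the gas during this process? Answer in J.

V₁ = nRT₁/P₁ = 5.31×8.314×541/504 = 47.4 L.
Adiabatic: T₂/T₁ = (P₂/P₁)^((γ−1)/γ) ⇒ T₂ = 541×(0.130)^0.400 = 239 K; V₂ = 161 L.
ΔU = nCvΔT = 5.31×12.5×(239−541) = -20000 J.
Q = 0 for an adiabatic process, so W = −ΔU = 20000 J.

20000 J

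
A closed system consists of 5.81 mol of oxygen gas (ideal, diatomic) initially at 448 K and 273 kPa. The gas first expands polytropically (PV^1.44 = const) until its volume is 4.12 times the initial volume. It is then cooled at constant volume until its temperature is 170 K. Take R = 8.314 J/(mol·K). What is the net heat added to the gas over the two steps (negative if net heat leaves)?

V₁ = nRT₁/P₁ = 5.81×8.314×448/273 = 79.3 L.
Step 1 — Polytropic n=1.44: T₂ = T₁(V₁/V₂)^(n−1) = 448×(0.243)^0.44 = 240 K; P₂ = P₁(V₁/V₂)^n = 35.5 kPa.
W = (P₁V₁−P₂V₂)/(n−1) = (273×79.3−35.5×327)/0.44 = 22800 J.
ΔU = nCvΔT = 5.81×20.8×(240−448) = -25100 J.
Q = ΔU + W = -2280 J.
State after step 1: P = 35.5 kPa, V = 327 L, T = 240 K.
Step 2 — Isochoric: V stays 327 L; P/T = const ⇒ T₂ = 170 K, P₂ = 25.1 kPa.
W = 0 (no volume change).
ΔU = nCvΔT = 5.81×20.8×(170−240) = -8490 J.
Q = ΔU = -8490 J.
Net over both steps: W = 22800 J, Q = -10800 J, ΔU = -33600 J.

-10800 J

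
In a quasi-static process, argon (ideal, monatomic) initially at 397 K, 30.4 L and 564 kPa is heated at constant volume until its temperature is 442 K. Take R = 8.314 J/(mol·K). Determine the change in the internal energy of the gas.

n = P₁V₁/(RT₁) = 564×30.4/(8.314×397) = 5.19 mol.
Isochoric: V stays 30.4 L; P/T = const ⇒ T₂ = 442 K, P₂ = 628 kPa.
For an ideal gas ΔU = nCvΔT with Cv = (3/2)R = 12.5 J/(mol·K).
ΔU = 5.19×12.5×(442−397) = 2920 J.

2920 J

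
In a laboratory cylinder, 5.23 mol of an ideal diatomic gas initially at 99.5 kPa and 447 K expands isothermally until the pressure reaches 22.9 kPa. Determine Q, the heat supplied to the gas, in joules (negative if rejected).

V₁ = nRT₁/P₁ = 5.23×8.314×447/99.5 = 195 L.
Isothermal: T stays 447 K; PV = const ⇒ V₂ = 849 L, P₂ = 22.9 kPa.
ΔU = 0 (ideal gas, T constant).
W = nRT ln(V₂/V₁) = 5.23×8.314×447×ln(4.34) = 28600 J.
Q = ΔU + W = 28600 J.

28600 J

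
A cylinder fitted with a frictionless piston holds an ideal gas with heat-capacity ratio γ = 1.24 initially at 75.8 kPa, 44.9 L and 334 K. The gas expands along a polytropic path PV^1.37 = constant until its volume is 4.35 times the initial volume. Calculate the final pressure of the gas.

Polytropic n=1.37: T₂ = T₁(V₁/V₂)^(n−1) = 334×(0.230)^0.37 = 194 K; P₂ = P₁(V₁/V₂)^n = 10.1 kPa.

10.1 kPa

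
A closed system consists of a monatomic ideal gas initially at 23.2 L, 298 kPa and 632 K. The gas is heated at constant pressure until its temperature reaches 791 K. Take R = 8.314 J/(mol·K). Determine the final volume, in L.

29.0 L

Isobaric: P stays 298 kPa; V/T = const ⇒ T₂ = 791 K, V₂ = 29.0 L.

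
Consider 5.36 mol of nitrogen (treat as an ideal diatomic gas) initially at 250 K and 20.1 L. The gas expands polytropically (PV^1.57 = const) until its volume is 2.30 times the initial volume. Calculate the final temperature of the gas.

156 K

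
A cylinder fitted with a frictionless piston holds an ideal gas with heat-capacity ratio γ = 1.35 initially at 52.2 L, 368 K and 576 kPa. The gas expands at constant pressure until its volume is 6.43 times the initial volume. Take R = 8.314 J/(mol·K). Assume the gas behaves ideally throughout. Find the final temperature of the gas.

Isobaric: P stays 576 kPa; V/T = const ⇒ T₂ = 2370 K, V₂ = 336 L.

2370 K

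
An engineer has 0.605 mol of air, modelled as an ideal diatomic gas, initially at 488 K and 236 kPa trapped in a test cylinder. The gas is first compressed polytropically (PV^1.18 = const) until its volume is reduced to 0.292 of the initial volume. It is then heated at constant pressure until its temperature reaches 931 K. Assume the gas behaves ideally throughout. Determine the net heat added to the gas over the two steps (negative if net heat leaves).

V₁ = nRT₁/P₁ = 0.605×8.314×488/236 = 10.4 L.
Step 1 — Polytropic n=1.18: T₂ = T₁(V₁/V₂)^(n−1) = 488×(3.42)^0.18 = 609 K; P₂ = P₁(V₁/V₂)^n = 1010 kPa.
W = (P₁V₁−P₂V₂)/(n−1) = (236×10.4−1010×3.04)/0.18 = -3380 J.
ΔU = nCvΔT = 0.605×20.8×(609−488) = 1520 J.
Q = ΔU + W = -1860 J.
State after step 1: P = 1010 kPa, V = 3.04 L, T = 609 K.
Step 2 — Isobaric: P stays 1010 kPa; V/T = const ⇒ T₂ = 931 K, V₂ = 4.64 L.
W = PΔV = 1010×(4.64−3.04) kPa·L = 1620 J.
ΔU = nCvΔT = 0.605×20.8×(931−609) = 4050 J.
Q = ΔU + W = nCpΔT = 5670 J.
Net over both steps: W = -1760 J, Q = 3810 J, ΔU = 5570 J.

3810 J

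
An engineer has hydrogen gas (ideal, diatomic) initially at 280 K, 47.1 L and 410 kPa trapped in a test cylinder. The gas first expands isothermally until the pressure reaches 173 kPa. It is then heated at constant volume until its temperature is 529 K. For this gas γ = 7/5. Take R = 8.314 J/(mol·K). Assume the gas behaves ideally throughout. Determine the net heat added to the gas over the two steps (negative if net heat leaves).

n = P₁V₁/(RT₁) = 410×47.1/(8.314×280) = 8.30 mol.
Step 1 — Isothermal: T stays 280 K; PV = const ⇒ V₂ = 112 L, P₂ = 173 kPa.
ΔU = 0 (ideal gas, T constant).
W = nRT ln(V₂/V₁) = 8.30×8.314×280×ln(2.37) = 16700 J.
Q = ΔU + W = 16700 J.
State after step 1: P = 173 kPa, V = 112 L, T = 280 K.
Step 2 — Isochoric: V stays 112 L; P/T = const ⇒ T₂ = 529 K, P₂ = 327 kPa.
W = 0 (no volume change).
ΔU = nCvΔT = 8.30×20.8×(529−280) = 42900 J.
Q = ΔU = 42900 J.
Net over both steps: W = 16700 J, Q = 59600 J, ΔU = 42900 J.

59600 J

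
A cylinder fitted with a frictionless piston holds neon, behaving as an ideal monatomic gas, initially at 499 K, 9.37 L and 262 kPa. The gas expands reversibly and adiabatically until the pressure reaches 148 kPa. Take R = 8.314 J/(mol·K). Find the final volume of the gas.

Adiabatic: T₂/T₁ = (P₂/P₁)^((γ−1)/γ) ⇒ T₂ = 499×(0.565)^0.400 = 397 K; V₂ = 13.2 L.

13.2 L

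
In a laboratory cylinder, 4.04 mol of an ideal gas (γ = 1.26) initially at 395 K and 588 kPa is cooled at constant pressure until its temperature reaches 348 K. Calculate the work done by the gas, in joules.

-1580 J

V₁ = nRT₁/P₁ = 4.04×8.314×395/588 = 22.6 L.
Isobaric: P stays 588 kPa; V/T = const ⇒ T₂ = 348 K, V₂ = 19.9 L.
W = PΔV = 588×(19.9−22.6) kPa·L = -1580 J.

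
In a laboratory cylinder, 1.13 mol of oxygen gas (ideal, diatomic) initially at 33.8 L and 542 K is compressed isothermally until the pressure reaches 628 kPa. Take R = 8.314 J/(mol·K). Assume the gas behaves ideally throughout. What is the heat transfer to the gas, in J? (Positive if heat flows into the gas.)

-7270 J

P₁ = nRT₁/V₁ = 1.13×8.314×542/33.8 = 151 kPa.
Isothermal: T stays 542 K; PV = const ⇒ V₂ = 8.11 L, P₂ = 628 kPa.
ΔU = 0 (ideal gas, T constant).
W = nRT ln(V₂/V₁) = 1.13×8.314×542×ln(0.240) = -7270 J.
Q = ΔU + W = -7270 J.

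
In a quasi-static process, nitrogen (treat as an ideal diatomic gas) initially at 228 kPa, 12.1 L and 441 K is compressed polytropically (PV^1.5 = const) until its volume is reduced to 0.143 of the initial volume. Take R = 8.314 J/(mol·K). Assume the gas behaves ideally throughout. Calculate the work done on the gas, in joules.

9070 J

n = P₁V₁/(RT₁) = 228×12.1/(8.314×441) = 0.752 mol.
Polytropic n=1.5: T₂ = T₁(V₁/V₂)^(n−1) = 441×(6.99)^0.50 = 1170 K; P₂ = P₁(V₁/V₂)^n = 4220 kPa.
W = (P₁V₁−P₂V₂)/(n−1) = (228×12.1−4220×1.73)/0.50 = -9070 J.
Work done on the gas = −W_by = 9070 J.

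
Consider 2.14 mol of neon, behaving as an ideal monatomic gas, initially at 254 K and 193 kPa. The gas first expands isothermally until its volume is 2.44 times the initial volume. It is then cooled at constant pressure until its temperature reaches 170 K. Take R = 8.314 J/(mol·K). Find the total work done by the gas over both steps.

V₁ = nRT₁/P₁ = 2.14×8.314×254/193 = 23.4 L.
Step 1 — Isothermal: T stays 254 K; PV = const ⇒ V₂ = 57.1 L, P₂ = 79.1 kPa.
ΔU = 0 (ideal gas, T constant).
W = nRT ln(V₂/V₁) = 2.14×8.314×254×ln(2.44) = 4030 J.
Q = ΔU + W = 4030 J.
State after step 1: P = 79.1 kPa, V = 57.1 L, T = 254 K.
Step 2 — Isobaric: P stays 79.1 kPa; V/T = const ⇒ T₂ = 170 K, V₂ = 38.2 L.
W = PΔV = 79.1×(38.2−57.1) kPa·L = -1490 J.
ΔU = nCvΔT = 2.14×12.5×(170−254) = -2240 J.
Q = ΔU + W = nCpΔT = -3740 J.
Net over both steps: W = 2540 J, Q = 295 J, ΔU = -2240 J.

2540 J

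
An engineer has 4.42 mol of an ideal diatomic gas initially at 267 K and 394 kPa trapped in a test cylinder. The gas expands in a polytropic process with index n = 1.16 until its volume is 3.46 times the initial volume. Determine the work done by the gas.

11000 J

V₁ = nRT₁/P₁ = 4.42×8.314×267/394 = 24.9 L.
Polytropic n=1.16: T₂ = T₁(V₁/V₂)^(n−1) = 267×(0.289)^0.16 = 219 K; P₂ = P₁(V₁/V₂)^n = 93.4 kPa.
W = (P₁V₁−P₂V₂)/(n−1) = (394×24.9−93.4×86.2)/0.16 = 11000 J.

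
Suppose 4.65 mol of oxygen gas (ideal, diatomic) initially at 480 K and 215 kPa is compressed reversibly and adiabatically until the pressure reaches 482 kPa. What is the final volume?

48.5 L

V₁ = nRT₁/P₁ = 4.65×8.314×480/215 = 86.3 L.
Adiabatic: T₂/T₁ = (P₂/P₁)^((γ−1)/γ) ⇒ T₂ = 480×(2.24)^0.286 = 605 K; V₂ = 48.5 L.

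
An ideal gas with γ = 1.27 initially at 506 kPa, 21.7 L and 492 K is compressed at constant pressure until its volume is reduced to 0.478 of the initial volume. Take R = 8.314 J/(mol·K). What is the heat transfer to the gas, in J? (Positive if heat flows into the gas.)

-27000 J

n = P₁V₁/(RT₁) = 506×21.7/(8.314×492) = 2.68 mol.
Isobaric: P stays 506 kPa; V/T = const ⇒ T₂ = 235 K, V₂ = 10.4 L.
W = PΔV = 506×(10.4−21.7) kPa·L = -5730 J.
ΔU = nCvΔT = 2.68×30.8×(235−492) = -21200 J.
Q = ΔU + W = nCpΔT = -27000 J.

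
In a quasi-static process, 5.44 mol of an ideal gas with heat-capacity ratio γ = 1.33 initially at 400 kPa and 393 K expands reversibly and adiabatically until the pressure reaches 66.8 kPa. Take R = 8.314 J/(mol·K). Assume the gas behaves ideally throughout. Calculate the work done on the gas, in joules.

V₁ = nRT₁/P₁ = 5.44×8.314×393/400 = 44.4 L.
Adiabatic: T₂/T₁ = (P₂/P₁)^((γ−1)/γ) ⇒ T₂ = 393×(0.167)^0.248 = 252 K; V₂ = 171 L.
ΔU = nCvΔT = 5.44×25.2×(252−393) = -19300 J.
Q = 0 for an adiabatic process, so W = −ΔU = 19300 J.
Work done on the gas = −W_by = -19300 J.

-19300 J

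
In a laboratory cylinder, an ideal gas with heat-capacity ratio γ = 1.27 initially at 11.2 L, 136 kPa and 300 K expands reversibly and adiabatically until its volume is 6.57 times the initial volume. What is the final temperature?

Adiabatic: TV^(γ−1) = const ⇒ T₂ = 300×(0.152)^0.270 = 180 K; PV^γ = const ⇒ P₂ = 12.5 kPa.

180 K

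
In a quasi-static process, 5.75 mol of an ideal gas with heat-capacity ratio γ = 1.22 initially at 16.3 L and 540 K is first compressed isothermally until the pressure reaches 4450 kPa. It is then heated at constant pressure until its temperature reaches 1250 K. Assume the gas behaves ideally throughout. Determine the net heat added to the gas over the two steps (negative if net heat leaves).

P₁ = nRT₁/V₁ = 5.75×8.314×540/16.3 = 1580 kPa.
Step 1 — Isothermal: T stays 540 K; PV = const ⇒ V₂ = 5.80 L, P₂ = 4450 kPa.
ΔU = 0 (ideal gas, T constant).
W = nRT ln(V₂/V₁) = 5.75×8.314×540×ln(0.356) = -26700 J.
Q = ΔU + W = -26700 J.
State after step 1: P = 4450 kPa, V = 5.80 L, T = 540 K.
Step 2 — Isobaric: P stays 4450 kPa; V/T = const ⇒ T₂ = 1250 K, V₂ = 13.4 L.
W = PΔV = 4450×(13.4−5.80) kPa·L = 33900 J.
ΔU = nCvΔT = 5.75×37.8×(1250−540) = 154000 J.
Q = ΔU + W = nCpΔT = 188000 J.
Net over both steps: W = 7270 J, Q = 162000 J, ΔU = 154000 J.

162000 J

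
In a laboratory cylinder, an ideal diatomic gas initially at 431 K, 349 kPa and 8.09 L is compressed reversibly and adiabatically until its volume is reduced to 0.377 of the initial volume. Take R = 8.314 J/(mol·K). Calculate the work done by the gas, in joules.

-3370 J

n = P₁V₁/(RT₁) = 349×8.09/(8.314×431) = 0.788 mol.
Adiabatic: TV^(γ−1) = const ⇒ T₂ = 431×(2.65)^0.400 = 637 K; PV^γ = const ⇒ P₂ = 1370 kPa.
ΔU = nCvΔT = 0.788×20.8×(637−431) = 3370 J.
Q = 0 for an adiabatic process, so W = −ΔU = -3370 J.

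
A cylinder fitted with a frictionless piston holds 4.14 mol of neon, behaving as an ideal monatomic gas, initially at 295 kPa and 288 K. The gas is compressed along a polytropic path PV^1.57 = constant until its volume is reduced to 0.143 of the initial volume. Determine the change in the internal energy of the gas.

V₁ = nRT₁/P₁ = 4.14×8.314×288/295 = 33.6 L.
Polytropic n=1.57: T₂ = T₁(V₁/V₂)^(n−1) = 288×(6.99)^0.57 = 873 K; P₂ = P₁(V₁/V₂)^n = 6250 kPa.
For an ideal gas ΔU = nCvΔT with Cv = (3/2)R = 12.5 J/(mol·K).
ΔU = 4.14×12.5×(873−288) = 30200 J.

30200 J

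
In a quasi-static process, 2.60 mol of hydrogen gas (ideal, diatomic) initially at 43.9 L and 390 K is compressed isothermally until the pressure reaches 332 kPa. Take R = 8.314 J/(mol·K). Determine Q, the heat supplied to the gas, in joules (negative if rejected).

-4620 J

P₁ = nRT₁/V₁ = 2.60×8.314×390/43.9 = 192 kPa.
Isothermal: T stays 390 K; PV = const ⇒ V₂ = 25.4 L, P₂ = 332 kPa.
ΔU = 0 (ideal gas, T constant).
W = nRT ln(V₂/V₁) = 2.60×8.314×390×ln(0.578) = -4620 J.
Q = ΔU + W = -4620 J.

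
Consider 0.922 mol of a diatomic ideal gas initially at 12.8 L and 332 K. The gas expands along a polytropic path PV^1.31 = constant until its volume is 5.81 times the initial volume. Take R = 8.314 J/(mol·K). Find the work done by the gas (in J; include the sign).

P₁ = nRT₁/V₁ = 0.922×8.314×332/12.8 = 199 kPa.
Polytropic n=1.31: T₂ = T₁(V₁/V₂)^(n−1) = 332×(0.172)^0.31 = 192 K; P₂ = P₁(V₁/V₂)^n = 19.8 kPa.
W = (P₁V₁−P₂V₂)/(n−1) = (199×12.8−19.8×74.4)/0.31 = 3450 J.

3450 J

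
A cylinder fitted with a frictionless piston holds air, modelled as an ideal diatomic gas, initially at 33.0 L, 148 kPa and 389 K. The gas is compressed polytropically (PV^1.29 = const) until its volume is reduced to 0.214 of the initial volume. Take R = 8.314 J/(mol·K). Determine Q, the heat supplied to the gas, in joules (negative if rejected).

-2610 J

n = P₁V₁/(RT₁) = 148×33.0/(8.314×389) = 1.51 mol.
Polytropic n=1.29: T₂ = T₁(V₁/V₂)^(n−1) = 389×(4.67)^0.29 = 608 K; P₂ = P₁(V₁/V₂)^n = 1080 kPa.
W = (P₁V₁−P₂V₂)/(n−1) = (148×33.0−1080×7.06)/0.29 = -9500 J.
ΔU = nCvΔT = 1.51×20.8×(608−389) = 6880 J.
Q = ΔU + W = -2610 J.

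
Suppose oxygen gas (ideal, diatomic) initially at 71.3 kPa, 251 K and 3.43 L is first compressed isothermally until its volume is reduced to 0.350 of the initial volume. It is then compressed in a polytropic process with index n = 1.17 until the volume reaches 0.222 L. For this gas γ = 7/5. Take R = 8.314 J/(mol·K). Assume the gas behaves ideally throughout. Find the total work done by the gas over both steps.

n = P₁V₁/(RT₁) = 71.3×3.43/(8.314×251) = 0.117 mol.
Step 1 — Isothermal: T stays 251 K; PV = const ⇒ V₂ = 1.20 L, P₂ = 204 kPa.
ΔU = 0 (ideal gas, T constant).
W = nRT ln(V₂/V₁) = 0.117×8.314×251×ln(0.350) = -257 J.
Q = ΔU + W = -257 J.
State after step 1: P = 204 kPa, V = 1.20 L, T = 251 K.
Step 2 — Polytropic n=1.17: T₂ = T₁(V₁/V₂)^(n−1) = 251×(5.41)^0.17 = 334 K; P₂ = P₁(V₁/V₂)^n = 1470 kPa.
W = (P₁V₁−P₂V₂)/(n−1) = (204×1.20−1470×0.222)/0.17 = -478 J.
ΔU = nCvΔT = 0.117×20.8×(334−251) = 203 J.
Q = ΔU + W = -275 J.
Net over both steps: W = -735 J, Q = -532 J, ΔU = 203 J.

-735 J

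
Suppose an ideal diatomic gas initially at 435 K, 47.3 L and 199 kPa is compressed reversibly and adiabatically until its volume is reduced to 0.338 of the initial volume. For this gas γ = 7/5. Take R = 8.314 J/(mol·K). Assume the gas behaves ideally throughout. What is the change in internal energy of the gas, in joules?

12800 J

n = P₁V₁/(RT₁) = 199×47.3/(8.314×435) = 2.60 mol.
Adiabatic: TV^(γ−1) = const ⇒ T₂ = 435×(2.96)^0.400 = 671 K; PV^γ = const ⇒ P₂ = 909 kPa.
For an ideal gas ΔU = nCvΔT with Cv = (5/2)R = 20.8 J/(mol·K).
ΔU = 2.60×20.8×(671−435) = 12800 J.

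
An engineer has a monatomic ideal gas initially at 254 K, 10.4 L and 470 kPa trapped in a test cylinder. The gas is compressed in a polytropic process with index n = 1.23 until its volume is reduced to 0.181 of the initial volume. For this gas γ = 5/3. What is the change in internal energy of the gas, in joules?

n = P₁V₁/(RT₁) = 470×10.4/(8.314×254) = 2.31 mol.
Polytropic n=1.23: T₂ = T₁(V₁/V₂)^(n−1) = 254×(5.52)^0.23 = 376 K; P₂ = P₁(V₁/V₂)^n = 3850 kPa.
For an ideal gas ΔU = nCvΔT with Cv = (3/2)R = 12.5 J/(mol·K).
ΔU = 2.31×12.5×(376−254) = 3530 J.

3530 J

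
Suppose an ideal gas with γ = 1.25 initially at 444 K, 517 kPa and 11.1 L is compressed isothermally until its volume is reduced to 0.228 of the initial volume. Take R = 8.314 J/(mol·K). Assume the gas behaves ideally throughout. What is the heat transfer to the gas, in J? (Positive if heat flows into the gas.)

n = P₁V₁/(RT₁) = 517×11.1/(8.314×444) = 1.55 mol.
Isothermal: T stays 444 K; PV = const ⇒ V₂ = 2.53 L, P₂ = 2270 kPa.
ΔU = 0 (ideal gas, T constant).
W = nRT ln(V₂/V₁) = 1.55×8.314×444×ln(0.228) = -8480 J.
Q = ΔU + W = -8480 J.

-8480 J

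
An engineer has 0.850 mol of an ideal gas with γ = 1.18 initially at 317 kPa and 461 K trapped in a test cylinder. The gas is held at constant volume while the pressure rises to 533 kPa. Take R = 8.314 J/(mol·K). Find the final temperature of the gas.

775 K

V₁ = nRT₁/P₁ = 0.850×8.314×461/317 = 10.3 L.
Isochoric: V stays 10.3 L; P/T = const ⇒ T₂ = 775 K, P₂ = 533 kPa.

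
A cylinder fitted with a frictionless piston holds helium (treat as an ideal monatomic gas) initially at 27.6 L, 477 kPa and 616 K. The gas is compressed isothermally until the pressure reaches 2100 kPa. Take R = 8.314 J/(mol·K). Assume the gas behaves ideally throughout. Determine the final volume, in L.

Isothermal: T stays 616 K; PV = const ⇒ V₂ = 6.27 L, P₂ = 2100 kPa.

6.27 L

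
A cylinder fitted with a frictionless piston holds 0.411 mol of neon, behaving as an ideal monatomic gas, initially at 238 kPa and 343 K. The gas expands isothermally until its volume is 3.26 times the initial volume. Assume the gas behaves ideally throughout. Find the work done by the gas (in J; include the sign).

V₁ = nRT₁/P₁ = 0.411×8.314×343/238 = 4.92 L.
Isothermal: T stays 343 K; PV = const ⇒ V₂ = 16.1 L, P₂ = 73.0 kPa.
W = nRT ln(V₂/V₁) = 0.411×8.314×343×ln(3.26) = 1390 J.

1390 J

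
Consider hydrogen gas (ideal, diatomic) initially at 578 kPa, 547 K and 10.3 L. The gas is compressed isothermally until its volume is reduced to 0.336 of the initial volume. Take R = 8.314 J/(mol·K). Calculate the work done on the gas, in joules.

6490 J

n = P₁V₁/(RT₁) = 578×10.3/(8.314×547) = 1.31 mol.
Isothermal: T stays 547 K; PV = const ⇒ V₂ = 3.46 L, P₂ = 1720 kPa.
W = nRT ln(V₂/V₁) = 1.31×8.314×547×ln(0.336) = -6490 J.
Work done on the gas = −W_by = 6490 J.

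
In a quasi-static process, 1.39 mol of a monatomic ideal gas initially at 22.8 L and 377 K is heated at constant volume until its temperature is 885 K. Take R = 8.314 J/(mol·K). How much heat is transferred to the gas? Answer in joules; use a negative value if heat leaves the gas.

P₁ = nRT₁/V₁ = 1.39×8.314×377/22.8 = 191 kPa.
Isochoric: V stays 22.8 L; P/T = const ⇒ T₂ = 885 K, P₂ = 449 kPa.
W = 0 (no volume change).
ΔU = nCvΔT = 1.39×12.5×(885−377) = 8810 J.
Q = ΔU = 8810 J.

8810 J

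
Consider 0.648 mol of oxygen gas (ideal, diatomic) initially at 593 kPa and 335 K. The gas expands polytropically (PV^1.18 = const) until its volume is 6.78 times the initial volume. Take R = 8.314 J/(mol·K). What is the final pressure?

62.0 kPa

V₁ = nRT₁/P₁ = 0.648×8.314×335/593 = 3.04 L.
Polytropic n=1.18: T₂ = T₁(V₁/V₂)^(n−1) = 335×(0.147)^0.18 = 237 K; P₂ = P₁(V₁/V₂)^n = 62.0 kPa.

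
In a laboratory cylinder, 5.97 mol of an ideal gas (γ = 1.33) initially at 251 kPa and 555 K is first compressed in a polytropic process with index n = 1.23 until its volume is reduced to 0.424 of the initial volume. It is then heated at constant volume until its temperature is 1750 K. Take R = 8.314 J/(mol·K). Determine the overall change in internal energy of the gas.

V₁ = nRT₁/P₁ = 5.97×8.314×555/251 = 110 L.
Step 1 — Polytropic n=1.23: T₂ = T₁(V₁/V₂)^(n−1) = 555×(2.36)^0.23 = 676 K; P₂ = P₁(V₁/V₂)^n = 721 kPa.
W = (P₁V₁−P₂V₂)/(n−1) = (251×110−721×46.5)/0.23 = -26100 J.
ΔU = nCvΔT = 5.97×25.2×(676−555) = 18200 J.
Q = ΔU + W = -7920 J.
State after step 1: P = 721 kPa, V = 46.5 L, T = 676 K.
Step 2 — Isochoric: V stays 46.5 L; P/T = const ⇒ T₂ = 1750 K, P₂ = 1870 kPa.
W = 0 (no volume change).
ΔU = nCvΔT = 5.97×25.2×(1750−676) = 162000 J.
Q = ΔU = 162000 J.
Net over both steps: W = -26100 J, Q = 154000 J, ΔU = 180000 J.

180000 J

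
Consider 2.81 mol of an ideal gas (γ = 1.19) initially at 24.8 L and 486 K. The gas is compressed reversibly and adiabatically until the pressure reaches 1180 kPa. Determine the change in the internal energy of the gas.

9750 J

P₁ = nRT₁/V₁ = 2.81×8.314×486/24.8 = 458 kPa.
Adiabatic: T₂/T₁ = (P₂/P₁)^((γ−1)/γ) ⇒ T₂ = 486×(2.58)^0.160 = 565 K; V₂ = 11.2 L.
For an ideal gas ΔU = nCvΔT with Cv = R/(γ−1) = 43.8 J/(mol·K).
ΔU = 2.81×43.8×(565−486) = 9750 J.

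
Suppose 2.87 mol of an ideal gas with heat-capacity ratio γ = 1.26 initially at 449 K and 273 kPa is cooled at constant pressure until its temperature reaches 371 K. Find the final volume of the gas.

32.4 L

V₁ = nRT₁/P₁ = 2.87×8.314×449/273 = 39.2 L.
Isobaric: P stays 273 kPa; V/T = const ⇒ T₂ = 371 K, V₂ = 32.4 L.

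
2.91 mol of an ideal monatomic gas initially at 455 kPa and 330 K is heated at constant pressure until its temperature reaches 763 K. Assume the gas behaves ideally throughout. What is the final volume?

40.6 L

V₁ = nRT₁/P₁ = 2.91×8.314×330/455 = 17.5 L.
Isobaric: P stays 455 kPa; V/T = const ⇒ T₂ = 763 K, V₂ = 40.6 L.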